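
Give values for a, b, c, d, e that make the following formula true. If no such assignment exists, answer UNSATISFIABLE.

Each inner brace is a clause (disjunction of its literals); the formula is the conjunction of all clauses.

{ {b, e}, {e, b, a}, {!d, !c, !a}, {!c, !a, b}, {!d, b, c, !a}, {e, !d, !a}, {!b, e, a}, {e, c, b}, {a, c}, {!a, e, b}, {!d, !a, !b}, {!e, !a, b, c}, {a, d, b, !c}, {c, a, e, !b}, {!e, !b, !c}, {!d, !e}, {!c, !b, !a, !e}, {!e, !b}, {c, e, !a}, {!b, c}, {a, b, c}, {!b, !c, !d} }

a=true; b=true; c=true; d=false; e=false

Case b = true:
Unit clause (!e) forces e = false.
Unit clause (a) forces a = true.
Unit clause (!d) forces d = false.
Unit clause (c) forces c = true.
This assignment satisfies each clause.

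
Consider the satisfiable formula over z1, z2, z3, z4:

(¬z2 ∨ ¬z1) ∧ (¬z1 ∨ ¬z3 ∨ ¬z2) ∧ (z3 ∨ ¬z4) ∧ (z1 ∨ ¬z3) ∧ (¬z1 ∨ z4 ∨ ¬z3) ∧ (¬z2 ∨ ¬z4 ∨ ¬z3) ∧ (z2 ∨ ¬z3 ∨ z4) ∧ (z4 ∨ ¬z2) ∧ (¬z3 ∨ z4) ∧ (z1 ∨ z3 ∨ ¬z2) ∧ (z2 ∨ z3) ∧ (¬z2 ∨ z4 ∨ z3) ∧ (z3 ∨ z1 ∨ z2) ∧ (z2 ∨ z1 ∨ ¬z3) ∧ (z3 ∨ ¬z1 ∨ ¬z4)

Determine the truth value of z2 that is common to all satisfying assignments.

Suppose z2 = True.
Unit clause (¬z1) forces z1 = False.
Unit clause (¬z3) forces z3 = False.
Now (z3) is unsatisfied and unit — conflict.
So every satisfying assignment has z2 = False.

False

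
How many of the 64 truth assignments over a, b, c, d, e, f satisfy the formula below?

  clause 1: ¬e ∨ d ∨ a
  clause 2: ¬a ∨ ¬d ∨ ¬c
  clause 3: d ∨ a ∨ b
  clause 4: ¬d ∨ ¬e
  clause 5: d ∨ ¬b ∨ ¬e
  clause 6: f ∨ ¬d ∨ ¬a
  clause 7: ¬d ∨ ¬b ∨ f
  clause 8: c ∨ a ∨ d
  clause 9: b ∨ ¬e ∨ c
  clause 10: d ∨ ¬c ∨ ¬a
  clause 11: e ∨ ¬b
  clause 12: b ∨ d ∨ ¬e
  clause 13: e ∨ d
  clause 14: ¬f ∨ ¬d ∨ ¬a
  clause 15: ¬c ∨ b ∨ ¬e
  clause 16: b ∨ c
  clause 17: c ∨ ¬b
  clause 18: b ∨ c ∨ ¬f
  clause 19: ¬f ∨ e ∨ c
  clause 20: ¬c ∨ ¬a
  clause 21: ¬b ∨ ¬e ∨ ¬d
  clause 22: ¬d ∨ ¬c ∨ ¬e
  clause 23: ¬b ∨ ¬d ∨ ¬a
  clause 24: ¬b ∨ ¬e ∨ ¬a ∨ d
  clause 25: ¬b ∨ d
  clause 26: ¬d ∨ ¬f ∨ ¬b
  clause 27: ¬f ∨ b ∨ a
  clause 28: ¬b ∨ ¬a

There are 2^6 = 64 truth assignments over (a, b, c, d, e, f).
Split on a. With a = True, the clauses containing a are satisfied and ¬a drops from the rest; 0 of the 2^5 = 32 assignments to the other variables satisfy what remains.
With a = False, by the same count on the reduced clause set, 1 assignment works.
(One model: a=F, b=F, c=T, d=T, e=F, f=F.)
Total: 0 + 1 = 1.

1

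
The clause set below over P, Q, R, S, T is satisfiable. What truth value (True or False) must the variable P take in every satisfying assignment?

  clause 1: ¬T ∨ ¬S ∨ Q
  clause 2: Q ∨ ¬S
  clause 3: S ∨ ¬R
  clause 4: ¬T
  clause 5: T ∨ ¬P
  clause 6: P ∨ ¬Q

Suppose P = True.
(¬T) alone gives T = False.
But (T) is also a unit clause — contradiction.
So every satisfying assignment has P = False.

False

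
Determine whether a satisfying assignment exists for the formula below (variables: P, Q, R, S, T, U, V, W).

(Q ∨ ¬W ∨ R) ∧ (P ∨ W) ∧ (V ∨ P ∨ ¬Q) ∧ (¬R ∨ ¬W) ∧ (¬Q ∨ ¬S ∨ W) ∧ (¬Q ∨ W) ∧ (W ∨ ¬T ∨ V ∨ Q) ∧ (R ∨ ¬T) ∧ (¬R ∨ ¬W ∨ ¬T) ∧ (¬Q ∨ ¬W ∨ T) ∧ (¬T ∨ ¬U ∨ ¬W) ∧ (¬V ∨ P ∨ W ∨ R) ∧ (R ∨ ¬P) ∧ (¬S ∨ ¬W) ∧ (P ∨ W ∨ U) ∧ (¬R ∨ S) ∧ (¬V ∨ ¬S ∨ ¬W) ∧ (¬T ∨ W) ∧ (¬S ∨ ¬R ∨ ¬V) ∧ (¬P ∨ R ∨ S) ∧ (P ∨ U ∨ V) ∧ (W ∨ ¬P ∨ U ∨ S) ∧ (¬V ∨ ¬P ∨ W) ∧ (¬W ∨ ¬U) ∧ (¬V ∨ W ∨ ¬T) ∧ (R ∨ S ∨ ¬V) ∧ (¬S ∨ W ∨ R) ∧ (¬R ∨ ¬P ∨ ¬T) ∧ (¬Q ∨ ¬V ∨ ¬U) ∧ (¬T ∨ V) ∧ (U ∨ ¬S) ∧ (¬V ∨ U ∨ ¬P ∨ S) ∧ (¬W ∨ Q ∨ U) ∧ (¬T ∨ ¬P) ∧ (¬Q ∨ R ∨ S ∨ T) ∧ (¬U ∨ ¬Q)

Yes

Try P = True.
Unit clause (R) forces R = True.
Unit clause (¬W) forces W = False.
Unit clause (¬Q) forces Q = False.
Unit clause (S) forces S = True.
Unit clause (¬T) forces T = False.
Unit clause (¬V) forces V = False.
Unit clause (U) forces U = True.
All clauses are satisfied.
A satisfying assignment: P ↦ True, Q ↦ False, R ↦ True, S ↦ True, T ↦ False, U ↦ True, V ↦ False, W ↦ False.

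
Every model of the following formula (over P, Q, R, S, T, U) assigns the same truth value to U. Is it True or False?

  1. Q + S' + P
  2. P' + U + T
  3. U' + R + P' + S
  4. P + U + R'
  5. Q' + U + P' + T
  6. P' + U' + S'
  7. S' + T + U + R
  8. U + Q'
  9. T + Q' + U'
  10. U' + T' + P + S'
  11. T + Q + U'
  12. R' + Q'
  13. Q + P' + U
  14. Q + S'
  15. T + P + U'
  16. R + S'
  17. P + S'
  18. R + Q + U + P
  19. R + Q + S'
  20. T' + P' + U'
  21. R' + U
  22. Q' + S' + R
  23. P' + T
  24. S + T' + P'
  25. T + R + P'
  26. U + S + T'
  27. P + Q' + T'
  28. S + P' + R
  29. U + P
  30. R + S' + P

Suppose U = 0.
The clause (Q') is unit, so Q = 0.
The clause (P') is unit, so P = 0.
That conflicts with the unit clause (P).
So every satisfying assignment has U = True.

True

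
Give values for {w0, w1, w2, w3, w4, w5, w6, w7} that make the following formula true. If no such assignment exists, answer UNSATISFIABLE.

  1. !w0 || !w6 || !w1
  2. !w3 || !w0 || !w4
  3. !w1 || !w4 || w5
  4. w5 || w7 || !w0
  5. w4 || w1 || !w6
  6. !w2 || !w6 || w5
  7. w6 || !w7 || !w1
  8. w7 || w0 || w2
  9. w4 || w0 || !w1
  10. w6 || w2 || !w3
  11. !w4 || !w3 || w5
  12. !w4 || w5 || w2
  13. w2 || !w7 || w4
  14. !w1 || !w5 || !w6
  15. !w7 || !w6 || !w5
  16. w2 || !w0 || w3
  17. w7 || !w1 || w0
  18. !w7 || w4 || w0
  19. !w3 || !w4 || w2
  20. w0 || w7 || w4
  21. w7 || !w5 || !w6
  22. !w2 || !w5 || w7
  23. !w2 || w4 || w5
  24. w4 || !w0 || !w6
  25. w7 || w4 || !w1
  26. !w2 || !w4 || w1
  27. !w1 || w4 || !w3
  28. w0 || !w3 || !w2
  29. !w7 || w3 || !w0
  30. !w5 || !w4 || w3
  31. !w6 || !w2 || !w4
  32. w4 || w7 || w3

w0 ↦ true,  w1 ↦ false,  w2 ↦ true,  w3 ↦ true,  w4 ↦ false,  w5 ↦ true,  w6 ↦ false,  w7 ↦ true

Branch on w0: set w0 = true.
Branch on w6: set w6 = false.
Branch on w3: set w3 = true.
(!w4) alone gives w4 = false.
(w2) alone gives w2 = true.
(w5) alone gives w5 = true.
(w7) alone gives w7 = true.
(!w1) alone gives w1 = false.
Every clause now holds.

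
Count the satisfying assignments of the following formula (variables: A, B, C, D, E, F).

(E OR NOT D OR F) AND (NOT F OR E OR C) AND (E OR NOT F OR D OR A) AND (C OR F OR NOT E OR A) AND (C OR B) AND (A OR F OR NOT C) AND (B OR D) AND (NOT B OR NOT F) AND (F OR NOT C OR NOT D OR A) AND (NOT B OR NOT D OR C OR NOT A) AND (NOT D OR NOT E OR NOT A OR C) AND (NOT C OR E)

8

There are 2^6 = 64 truth assignments over (A, B, C, D, E, F).
Split on C. With C = true, the clauses containing C are satisfied and NOT C drops from the rest; 5 of the 2^5 = 32 assignments to the other variables satisfy what remains.
With C = false, by the same count on the reduced clause set, 3 assignments work.
Total: 5 + 3 = 8.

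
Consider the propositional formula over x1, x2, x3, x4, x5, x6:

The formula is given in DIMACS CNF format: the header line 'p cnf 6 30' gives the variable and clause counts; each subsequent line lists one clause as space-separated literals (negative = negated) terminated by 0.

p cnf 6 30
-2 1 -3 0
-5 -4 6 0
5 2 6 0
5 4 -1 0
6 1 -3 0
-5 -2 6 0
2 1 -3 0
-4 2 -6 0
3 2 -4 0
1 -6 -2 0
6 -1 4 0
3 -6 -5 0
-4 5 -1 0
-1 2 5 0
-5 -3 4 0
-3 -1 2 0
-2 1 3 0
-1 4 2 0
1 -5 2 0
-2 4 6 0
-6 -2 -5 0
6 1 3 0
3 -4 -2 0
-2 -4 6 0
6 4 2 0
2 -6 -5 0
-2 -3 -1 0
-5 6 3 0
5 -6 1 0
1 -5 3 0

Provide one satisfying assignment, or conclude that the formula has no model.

Branch on x2: set x2 = False.
Branch on x5: set x5 = True.
From the singleton clause (x1), x1 = True.
From the singleton clause (¬x3), x3 = False.
From the singleton clause (¬x4), x4 = False.
But (x4) is also a unit clause — contradiction.
So x5 must be the other value — set x5 = False.
From the singleton clause (x6), x6 = True.
From the singleton clause (¬x4), x4 = False.
From the singleton clause (¬x1), x1 = False.
But (x1) is also a unit clause — contradiction.
Neither x5 = True nor x5 = False works.
So x2 must be the other value — set x2 = True.
Branch on x1: set x1 = True.
From the singleton clause (¬x3), x3 = False.
From the singleton clause (¬x4), x4 = False.
From the singleton clause (x5), x5 = True.
From the singleton clause (x6), x6 = True.
But (¬x6) is also a unit clause — contradiction.
So x1 must be the other value — set x1 = False.
From the singleton clause (¬x3), x3 = False.
But (x3) is also a unit clause — contradiction.
Neither x1 = True nor x1 = False works.
Neither x2 = True nor x2 = False works.

UNSATISFIABLE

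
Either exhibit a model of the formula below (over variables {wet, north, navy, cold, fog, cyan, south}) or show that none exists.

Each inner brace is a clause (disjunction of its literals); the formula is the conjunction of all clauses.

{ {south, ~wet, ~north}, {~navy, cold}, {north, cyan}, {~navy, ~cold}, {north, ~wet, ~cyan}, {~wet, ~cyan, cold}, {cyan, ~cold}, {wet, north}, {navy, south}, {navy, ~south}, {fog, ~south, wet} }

Try navy = 0.
From the singleton clause (south), south = 1.
Now (~south) is unsatisfied and unit — conflict.
Undo navy and try navy = 1.
From the singleton clause (cold), cold = 1.
Now (~cold) is unsatisfied and unit — conflict.
Either choice for navy ends in contradiction.

UNSATISFIABLE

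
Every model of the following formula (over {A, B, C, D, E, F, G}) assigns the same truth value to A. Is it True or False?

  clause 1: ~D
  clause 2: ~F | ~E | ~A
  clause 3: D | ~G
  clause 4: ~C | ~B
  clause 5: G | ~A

False

Suppose A = 1.
From the singleton clause (~D), D = 0.
From the singleton clause (~G), G = 0.
That conflicts with the unit clause (G).
So every satisfying assignment has A = False.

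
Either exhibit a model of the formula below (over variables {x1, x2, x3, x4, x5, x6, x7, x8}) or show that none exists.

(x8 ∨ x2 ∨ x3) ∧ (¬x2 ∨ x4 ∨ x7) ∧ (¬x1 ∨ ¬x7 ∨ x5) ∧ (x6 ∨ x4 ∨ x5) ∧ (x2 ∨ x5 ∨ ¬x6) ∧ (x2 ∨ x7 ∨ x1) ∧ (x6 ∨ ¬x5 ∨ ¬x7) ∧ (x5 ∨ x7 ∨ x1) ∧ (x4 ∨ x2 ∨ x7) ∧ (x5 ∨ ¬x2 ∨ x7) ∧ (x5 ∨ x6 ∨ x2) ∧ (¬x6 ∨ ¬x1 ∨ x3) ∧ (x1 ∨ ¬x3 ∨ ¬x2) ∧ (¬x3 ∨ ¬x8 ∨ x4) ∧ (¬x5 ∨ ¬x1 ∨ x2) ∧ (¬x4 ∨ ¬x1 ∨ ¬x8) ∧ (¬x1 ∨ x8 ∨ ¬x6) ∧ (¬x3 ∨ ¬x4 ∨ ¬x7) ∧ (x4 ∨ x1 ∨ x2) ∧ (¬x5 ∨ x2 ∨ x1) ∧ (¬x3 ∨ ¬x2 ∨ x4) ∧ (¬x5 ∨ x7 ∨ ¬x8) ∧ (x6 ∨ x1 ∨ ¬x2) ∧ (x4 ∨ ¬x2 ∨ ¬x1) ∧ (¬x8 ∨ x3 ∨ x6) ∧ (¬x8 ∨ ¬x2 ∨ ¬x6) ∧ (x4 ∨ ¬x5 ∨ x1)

x1 ↦ False; x2 ↦ True; x3 ↦ False; x4 ↦ True; x5 ↦ True; x6 ↦ True; x7 ↦ False; x8 ↦ False

Case x8 = False:
Case x2 = True:
Case x4 = True:
Case x5 = True:
Case x6 = True:
The clause (¬x1) is unit, so x1 = False.
The clause (¬x3) is unit, so x3 = False.
All clauses hold; x7 can take either value.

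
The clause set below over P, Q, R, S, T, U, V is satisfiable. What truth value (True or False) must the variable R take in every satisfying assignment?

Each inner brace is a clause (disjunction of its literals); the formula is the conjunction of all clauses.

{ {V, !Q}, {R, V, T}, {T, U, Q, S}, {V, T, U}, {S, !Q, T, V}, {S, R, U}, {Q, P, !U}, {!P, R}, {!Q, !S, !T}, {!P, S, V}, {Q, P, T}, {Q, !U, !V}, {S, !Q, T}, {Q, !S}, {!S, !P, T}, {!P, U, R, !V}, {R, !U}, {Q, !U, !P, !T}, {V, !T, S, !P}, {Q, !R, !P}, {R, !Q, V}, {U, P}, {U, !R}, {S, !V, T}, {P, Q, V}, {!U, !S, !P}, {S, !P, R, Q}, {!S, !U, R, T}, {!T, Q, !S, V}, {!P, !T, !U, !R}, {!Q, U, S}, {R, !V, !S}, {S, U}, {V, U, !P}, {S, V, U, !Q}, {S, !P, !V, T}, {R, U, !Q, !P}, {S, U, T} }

True

Suppose R = false.
The clause (!P) is unit, so P = false.
The clause (!U) is unit, so U = false.
But (U) is also a unit clause — contradiction.
So every satisfying assignment has R = True.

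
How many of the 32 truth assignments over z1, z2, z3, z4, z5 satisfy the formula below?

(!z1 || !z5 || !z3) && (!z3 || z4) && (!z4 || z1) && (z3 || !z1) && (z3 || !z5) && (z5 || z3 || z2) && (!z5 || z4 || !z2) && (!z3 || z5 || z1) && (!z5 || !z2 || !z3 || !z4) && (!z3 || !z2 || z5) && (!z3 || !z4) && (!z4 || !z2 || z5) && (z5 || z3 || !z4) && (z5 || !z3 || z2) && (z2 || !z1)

1

There are 2^5 = 32 truth assignments over (z1, z2, z3, z4, z5).
Split on z2. With z2 = true, the clauses containing z2 are satisfied and !z2 drops from the rest; 1 of the 2^4 = 16 assignments to the other variables satisfy what remains.
With z2 = false, by the same count on the reduced clause set, 0 assignments work.
Total: 1 + 0 = 1.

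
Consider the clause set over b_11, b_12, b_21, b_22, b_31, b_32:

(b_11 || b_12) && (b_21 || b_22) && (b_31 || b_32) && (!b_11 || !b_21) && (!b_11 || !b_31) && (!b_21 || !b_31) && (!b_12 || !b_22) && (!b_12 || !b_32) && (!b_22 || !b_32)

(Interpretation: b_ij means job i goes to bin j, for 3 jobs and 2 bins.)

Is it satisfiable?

Suppose b_11 = true.
(!b_21) alone gives b_21 = false.
(b_22) alone gives b_22 = true.
(!b_31) alone gives b_31 = false.
(b_32) alone gives b_32 = true.
But (!b_32) is also a unit clause — contradiction.
Undo b_11 and try b_11 = false.
(b_12) alone gives b_12 = true.
(!b_22) alone gives b_22 = false.
(b_21) alone gives b_21 = true.
(!b_31) alone gives b_31 = false.
(b_32) alone gives b_32 = true.
But (!b_32) is also a unit clause — contradiction.
Neither b_11 = true nor b_11 = false works.
No assignment satisfies every clause.

No, unsatisfiable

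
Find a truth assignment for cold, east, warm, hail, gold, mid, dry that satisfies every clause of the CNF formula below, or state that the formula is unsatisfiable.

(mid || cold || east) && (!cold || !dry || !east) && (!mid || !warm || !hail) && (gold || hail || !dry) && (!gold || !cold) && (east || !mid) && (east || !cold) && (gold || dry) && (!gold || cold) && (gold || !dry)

UNSATISFIABLE

Try gold = false.
Unit clause (dry) forces dry = true.
That conflicts with the unit clause (!dry).
Backtrack on gold: now try gold = true.
Unit clause (!cold) forces cold = false.
That conflicts with the unit clause (cold).
Either choice for gold ends in contradiction.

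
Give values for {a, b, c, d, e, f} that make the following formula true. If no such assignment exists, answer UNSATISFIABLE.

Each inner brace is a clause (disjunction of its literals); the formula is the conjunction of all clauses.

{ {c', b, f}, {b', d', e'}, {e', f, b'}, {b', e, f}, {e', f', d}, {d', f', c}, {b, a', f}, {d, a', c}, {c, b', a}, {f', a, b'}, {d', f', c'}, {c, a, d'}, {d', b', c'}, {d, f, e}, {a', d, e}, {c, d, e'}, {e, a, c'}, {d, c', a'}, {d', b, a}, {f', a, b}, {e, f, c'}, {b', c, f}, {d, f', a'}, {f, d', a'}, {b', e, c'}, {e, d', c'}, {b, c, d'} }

UNSATISFIABLE

Branch on c: set c = 0.
Branch on d: set d = 0.
Unit clause (a') forces a = 0.
Unit clause (b') forces b = 0.
Unit clause (e') forces e = 0.
Unit clause (f) forces f = 1.
Now (f') is unsatisfied and unit — conflict.
Backtrack on d: now try d = 1.
Unit clause (f') forces f = 0.
Unit clause (a) forces a = 1.
Now (a') is unsatisfied and unit — conflict.
Either choice for d ends in contradiction.
Backtrack on c: now try c = 1.
Branch on b: set b = 1.
Unit clause (d') forces d = 0.
Unit clause (a') forces a = 0.
Unit clause (f') forces f = 0.
Unit clause (e') forces e = 0.
Now (e) is unsatisfied and unit — conflict.
Backtrack on b: now try b = 0.
Unit clause (f) forces f = 1.
Unit clause (d') forces d = 0.
Unit clause (e') forces e = 0.
Unit clause (a') forces a = 0.
Now (a) is unsatisfied and unit — conflict.
Either choice for b ends in contradiction.
Either choice for c ends in contradiction.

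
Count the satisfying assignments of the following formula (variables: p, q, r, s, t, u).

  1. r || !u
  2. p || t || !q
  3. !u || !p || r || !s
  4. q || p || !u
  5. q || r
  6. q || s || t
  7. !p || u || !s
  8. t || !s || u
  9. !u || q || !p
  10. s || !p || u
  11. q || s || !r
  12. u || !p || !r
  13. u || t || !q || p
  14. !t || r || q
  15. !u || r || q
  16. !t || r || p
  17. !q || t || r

There are 2^6 = 64 truth assignments over (p, q, r, s, t, u).
Split on s. With s = true, the clauses containing s are satisfied and !s drops from the rest; 5 of the 2^5 = 32 assignments to the other variables satisfy what remains.
With s = false, by the same count on the reduced clause set, 4 assignments work.
Total: 5 + 4 = 9.

9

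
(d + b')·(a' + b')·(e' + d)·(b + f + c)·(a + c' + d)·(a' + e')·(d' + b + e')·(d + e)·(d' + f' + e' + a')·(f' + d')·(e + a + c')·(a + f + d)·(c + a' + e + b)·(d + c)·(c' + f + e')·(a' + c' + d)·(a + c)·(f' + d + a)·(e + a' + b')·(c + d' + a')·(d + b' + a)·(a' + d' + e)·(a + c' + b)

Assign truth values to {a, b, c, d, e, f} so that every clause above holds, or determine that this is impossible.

UNSATISFIABLE

Suppose d = 1.
From the singleton clause (f'), f = 0.
Suppose a = 0.
From the singleton clause (c), c = 1.
From the singleton clause (e), e = 1.
Now (e') is unsatisfied and unit — conflict.
Undo a and try a = 1.
From the singleton clause (b'), b = 0.
From the singleton clause (c), c = 1.
From the singleton clause (e'), e = 0.
Now (e) is unsatisfied and unit — conflict.
Neither a = 1 nor a = 0 works.
Undo d and try d = 0.
From the singleton clause (b'), b = 0.
From the singleton clause (e'), e = 0.
Now (e) is unsatisfied and unit — conflict.
Neither d = 1 nor d = 0 works.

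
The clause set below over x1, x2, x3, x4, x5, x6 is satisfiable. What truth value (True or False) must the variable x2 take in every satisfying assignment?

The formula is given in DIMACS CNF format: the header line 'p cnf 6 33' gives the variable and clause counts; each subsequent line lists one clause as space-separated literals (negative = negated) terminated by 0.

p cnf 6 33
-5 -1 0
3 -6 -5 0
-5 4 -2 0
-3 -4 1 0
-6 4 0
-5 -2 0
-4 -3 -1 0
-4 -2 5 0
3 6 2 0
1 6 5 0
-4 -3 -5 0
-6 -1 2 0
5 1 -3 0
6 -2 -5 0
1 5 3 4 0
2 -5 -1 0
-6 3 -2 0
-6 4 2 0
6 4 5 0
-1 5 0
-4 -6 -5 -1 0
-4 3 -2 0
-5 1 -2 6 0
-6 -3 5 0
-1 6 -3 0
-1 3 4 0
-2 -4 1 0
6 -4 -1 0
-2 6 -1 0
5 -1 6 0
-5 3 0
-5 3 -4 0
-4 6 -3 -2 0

False

Suppose x2 = True.
From the singleton clause (¬x5), x5 = False.
From the singleton clause (¬x4), x4 = False.
From the singleton clause (¬x6), x6 = False.
Now (x6) is unsatisfied and unit — conflict.
So every satisfying assignment has x2 = False.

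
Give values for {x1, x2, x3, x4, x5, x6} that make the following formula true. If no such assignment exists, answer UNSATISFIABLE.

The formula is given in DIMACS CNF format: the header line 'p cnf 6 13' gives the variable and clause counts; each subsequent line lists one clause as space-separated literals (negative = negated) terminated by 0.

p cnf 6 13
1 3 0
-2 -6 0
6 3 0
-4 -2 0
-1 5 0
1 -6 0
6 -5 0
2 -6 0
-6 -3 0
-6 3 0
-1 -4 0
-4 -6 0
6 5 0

Branch on x1: set x1 = True.
From the singleton clause (x5), x5 = True.
From the singleton clause (x6), x6 = True.
From the singleton clause (¬x2), x2 = False.
Now (x2) is unsatisfied and unit — conflict.
That branch fails; take x1 = False instead.
From the singleton clause (x3), x3 = True.
From the singleton clause (¬x6), x6 = False.
From the singleton clause (¬x5), x5 = False.
Now (x5) is unsatisfied and unit — conflict.
Both values of x1 lead to a conflict.

UNSATISFIABLE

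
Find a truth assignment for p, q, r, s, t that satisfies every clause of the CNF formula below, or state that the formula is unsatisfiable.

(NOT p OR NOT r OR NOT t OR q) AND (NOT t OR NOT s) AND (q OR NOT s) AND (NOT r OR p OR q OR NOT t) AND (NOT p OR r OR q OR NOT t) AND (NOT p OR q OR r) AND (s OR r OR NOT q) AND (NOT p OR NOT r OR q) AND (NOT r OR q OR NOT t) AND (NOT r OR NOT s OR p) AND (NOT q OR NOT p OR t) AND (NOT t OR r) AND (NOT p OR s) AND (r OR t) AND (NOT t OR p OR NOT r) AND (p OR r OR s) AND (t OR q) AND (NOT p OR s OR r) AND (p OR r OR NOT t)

Try t = false.
From the singleton clause (r), r = true.
From the singleton clause (q), q = true.
From the singleton clause (NOT p), p = false.
From the singleton clause (NOT s), s = false.
This assignment satisfies each clause.

p: false,  q: true,  r: true,  s: false,  t: false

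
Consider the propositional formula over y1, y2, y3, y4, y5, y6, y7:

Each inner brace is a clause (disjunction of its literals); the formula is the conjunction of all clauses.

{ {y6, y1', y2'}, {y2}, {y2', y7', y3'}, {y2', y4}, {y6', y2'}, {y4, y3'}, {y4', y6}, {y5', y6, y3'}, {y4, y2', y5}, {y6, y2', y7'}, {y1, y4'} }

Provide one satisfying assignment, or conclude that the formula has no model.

(y2) alone gives y2 = 1.
(y4) alone gives y4 = 1.
(y6') alone gives y6 = 0.
That conflicts with the unit clause (y6).

UNSATISFIABLE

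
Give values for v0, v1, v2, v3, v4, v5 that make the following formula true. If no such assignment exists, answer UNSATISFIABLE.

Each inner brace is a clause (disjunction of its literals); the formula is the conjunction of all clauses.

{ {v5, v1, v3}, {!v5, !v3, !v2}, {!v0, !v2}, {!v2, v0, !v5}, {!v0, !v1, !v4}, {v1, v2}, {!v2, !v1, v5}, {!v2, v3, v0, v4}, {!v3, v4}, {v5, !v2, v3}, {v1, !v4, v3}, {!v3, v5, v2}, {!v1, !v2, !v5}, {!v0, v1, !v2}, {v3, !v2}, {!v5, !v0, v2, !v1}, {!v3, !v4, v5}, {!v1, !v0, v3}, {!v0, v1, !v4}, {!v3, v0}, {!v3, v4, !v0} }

Try v0 = false.
From the singleton clause (!v3), v3 = false.
From the singleton clause (!v2), v2 = false.
From the singleton clause (v1), v1 = true.
All clauses hold; v4, v5 can take either value.

v0=false; v1=true; v2=false; v3=false; v4=true; v5=false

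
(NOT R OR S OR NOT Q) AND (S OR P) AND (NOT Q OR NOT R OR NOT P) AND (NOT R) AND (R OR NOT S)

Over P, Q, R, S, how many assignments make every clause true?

2

There are 2^4 = 16 truth assignments over (P, Q, R, S).
Check each against the 5 clauses (columns in the order P, Q, R, S):
  F F F F  ✗ fails (S OR P)
  F F F T  ✗ fails (R OR NOT S)
  F F T F  ✗ fails (S OR P)
  F F T T  ✗ fails (NOT R)
  F T F F  ✗ fails (S OR P)
  F T F T  ✗ fails (R OR NOT S)
  F T T F  ✗ fails (NOT R OR S OR NOT Q)
  F T T T  ✗ fails (NOT R)
  T F F F  ✓ satisfies all
  T F F T  ✗ fails (R OR NOT S)
  T F T F  ✗ fails (NOT R)
  T F T T  ✗ fails (NOT R)
  T T F F  ✓ satisfies all
  T T F T  ✗ fails (R OR NOT S)
  T T T F  ✗ fails (NOT R OR S OR NOT Q)
  T T T T  ✗ fails (NOT Q OR NOT R OR NOT P)
2 of the 16 rows are models.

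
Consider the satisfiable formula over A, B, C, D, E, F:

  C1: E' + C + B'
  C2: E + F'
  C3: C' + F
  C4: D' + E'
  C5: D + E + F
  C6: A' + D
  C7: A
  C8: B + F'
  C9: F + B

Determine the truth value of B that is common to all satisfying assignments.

True

Suppose B = 0.
(A) alone gives A = 1.
(D) alone gives D = 1.
(E') alone gives E = 0.
(F') alone gives F = 0.
That conflicts with the unit clause (F).
So every satisfying assignment has B = True.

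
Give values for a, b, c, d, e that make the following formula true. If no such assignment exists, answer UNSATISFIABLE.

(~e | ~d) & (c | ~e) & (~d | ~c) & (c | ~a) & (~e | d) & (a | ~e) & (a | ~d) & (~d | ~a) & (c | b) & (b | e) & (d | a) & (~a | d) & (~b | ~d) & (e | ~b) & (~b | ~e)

UNSATISFIABLE

Suppose e = 0.
Unit clause (b) forces b = 1.
That conflicts with the unit clause (~b).
That branch fails; take e = 1 instead.
Unit clause (~d) forces d = 0.
That conflicts with the unit clause (d).
Both values of e lead to a conflict.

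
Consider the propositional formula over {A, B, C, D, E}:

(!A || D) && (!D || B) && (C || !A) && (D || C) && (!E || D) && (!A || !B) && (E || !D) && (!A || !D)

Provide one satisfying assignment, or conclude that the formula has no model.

A=false,  B=true,  C=false,  D=true,  E=true

Case A = false:
Case D = true:
(B) alone gives B = true.
(E) alone gives E = true.
All clauses hold; C can take either value.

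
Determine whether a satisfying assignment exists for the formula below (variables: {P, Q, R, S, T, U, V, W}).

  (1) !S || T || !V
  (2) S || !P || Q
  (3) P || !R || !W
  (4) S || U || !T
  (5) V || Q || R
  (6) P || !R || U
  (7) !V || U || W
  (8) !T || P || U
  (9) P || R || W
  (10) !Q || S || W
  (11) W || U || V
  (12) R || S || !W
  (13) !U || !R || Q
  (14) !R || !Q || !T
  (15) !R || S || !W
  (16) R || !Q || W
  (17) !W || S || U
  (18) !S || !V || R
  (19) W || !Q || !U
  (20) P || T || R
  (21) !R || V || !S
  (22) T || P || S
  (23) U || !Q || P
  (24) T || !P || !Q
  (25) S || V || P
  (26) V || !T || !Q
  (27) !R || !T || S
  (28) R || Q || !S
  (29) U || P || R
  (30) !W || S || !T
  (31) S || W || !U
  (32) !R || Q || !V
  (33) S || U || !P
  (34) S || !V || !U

No

Suppose S = false.
Suppose P = false.
The clause (T) is unit, so T = true.
The clause (U) is unit, so U = true.
The clause (V) is unit, so V = true.
Now (!V) is unsatisfied and unit — conflict.
Undo P and try P = true.
The clause (Q) is unit, so Q = true.
The clause (W) is unit, so W = true.
The clause (R) is unit, so R = true.
Now (!R) is unsatisfied and unit — conflict.
Either choice for P ends in contradiction.
Undo S and try S = true.
Suppose T = true.
Suppose P = true.
Suppose R = false.
The clause (!V) is unit, so V = false.
The clause (Q) is unit, so Q = true.
Now (!Q) is unsatisfied and unit — conflict.
Undo R and try R = true.
The clause (!Q) is unit, so Q = false.
The clause (!U) is unit, so U = false.
The clause (V) is unit, so V = true.
Now (!V) is unsatisfied and unit — conflict.
Either choice for R ends in contradiction.
Undo P and try P = false.
The clause (U) is unit, so U = true.
Suppose R = false.
The clause (W) is unit, so W = true.
The clause (!V) is unit, so V = false.
The clause (Q) is unit, so Q = true.
Now (!Q) is unsatisfied and unit — conflict.
Undo R and try R = true.
The clause (!W) is unit, so W = false.
The clause (Q) is unit, so Q = true.
Now (!Q) is unsatisfied and unit — conflict.
Either choice for R ends in contradiction.
Either choice for P ends in contradiction.
Undo T and try T = false.
The clause (!V) is unit, so V = false.
The clause (!R) is unit, so R = false.
The clause (Q) is unit, so Q = true.
The clause (W) is unit, so W = true.
The clause (P) is unit, so P = true.
Now (!P) is unsatisfied and unit — conflict.
Either choice for T ends in contradiction.
Either choice for S ends in contradiction.
No assignment satisfies every clause.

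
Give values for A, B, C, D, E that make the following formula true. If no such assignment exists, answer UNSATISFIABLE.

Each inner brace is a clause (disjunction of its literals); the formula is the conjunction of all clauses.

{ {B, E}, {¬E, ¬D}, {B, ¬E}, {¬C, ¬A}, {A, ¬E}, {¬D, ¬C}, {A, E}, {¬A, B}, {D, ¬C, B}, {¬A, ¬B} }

UNSATISFIABLE

Suppose B = True.
The clause (¬A) is unit, so A = False.
The clause (¬E) is unit, so E = False.
That conflicts with the unit clause (E).
Backtrack on B: now try B = False.
The clause (E) is unit, so E = True.
That conflicts with the unit clause (¬E).
Either choice for B ends in contradiction.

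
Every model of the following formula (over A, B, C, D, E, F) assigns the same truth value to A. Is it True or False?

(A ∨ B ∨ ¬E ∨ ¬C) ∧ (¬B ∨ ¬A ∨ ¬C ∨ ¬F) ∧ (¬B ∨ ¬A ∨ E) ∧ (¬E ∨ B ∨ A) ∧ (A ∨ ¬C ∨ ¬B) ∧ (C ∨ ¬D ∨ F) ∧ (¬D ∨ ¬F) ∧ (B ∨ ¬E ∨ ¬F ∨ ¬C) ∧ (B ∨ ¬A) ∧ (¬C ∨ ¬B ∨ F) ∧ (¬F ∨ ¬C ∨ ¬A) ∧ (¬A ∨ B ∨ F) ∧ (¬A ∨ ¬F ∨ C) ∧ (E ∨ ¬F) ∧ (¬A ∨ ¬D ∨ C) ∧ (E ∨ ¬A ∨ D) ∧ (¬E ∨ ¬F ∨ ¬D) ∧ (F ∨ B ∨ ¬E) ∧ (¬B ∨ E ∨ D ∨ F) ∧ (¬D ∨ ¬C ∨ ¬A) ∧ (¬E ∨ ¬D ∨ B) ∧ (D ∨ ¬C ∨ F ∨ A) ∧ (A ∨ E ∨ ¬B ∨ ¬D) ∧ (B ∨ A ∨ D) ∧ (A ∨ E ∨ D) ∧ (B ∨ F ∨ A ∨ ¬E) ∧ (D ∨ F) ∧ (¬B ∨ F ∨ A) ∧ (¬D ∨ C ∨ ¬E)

False

Suppose A = True.
From the singleton clause (B), B = True.
From the singleton clause (E), E = True.
Try C = False.
From the singleton clause (¬F), F = False.
From the singleton clause (¬D), D = False.
That conflicts with the unit clause (D).
Undo C and try C = True.
From the singleton clause (¬F), F = False.
That conflicts with the unit clause (F).
Either choice for C ends in contradiction.
So every satisfying assignment has A = False.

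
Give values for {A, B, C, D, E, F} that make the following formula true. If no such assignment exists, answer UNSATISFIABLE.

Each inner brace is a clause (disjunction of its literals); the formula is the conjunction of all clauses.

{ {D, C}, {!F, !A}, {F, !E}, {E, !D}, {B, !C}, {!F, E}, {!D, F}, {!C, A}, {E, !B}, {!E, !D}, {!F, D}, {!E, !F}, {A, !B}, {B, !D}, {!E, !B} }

UNSATISFIABLE

Case D = true:
From the singleton clause (E), E = true.
Now (!E) is unsatisfied and unit — conflict.
So D must be the other value — set D = false.
From the singleton clause (C), C = true.
From the singleton clause (B), B = true.
From the singleton clause (A), A = true.
From the singleton clause (!F), F = false.
From the singleton clause (!E), E = false.
Now (E) is unsatisfied and unit — conflict.
Either choice for D ends in contradiction.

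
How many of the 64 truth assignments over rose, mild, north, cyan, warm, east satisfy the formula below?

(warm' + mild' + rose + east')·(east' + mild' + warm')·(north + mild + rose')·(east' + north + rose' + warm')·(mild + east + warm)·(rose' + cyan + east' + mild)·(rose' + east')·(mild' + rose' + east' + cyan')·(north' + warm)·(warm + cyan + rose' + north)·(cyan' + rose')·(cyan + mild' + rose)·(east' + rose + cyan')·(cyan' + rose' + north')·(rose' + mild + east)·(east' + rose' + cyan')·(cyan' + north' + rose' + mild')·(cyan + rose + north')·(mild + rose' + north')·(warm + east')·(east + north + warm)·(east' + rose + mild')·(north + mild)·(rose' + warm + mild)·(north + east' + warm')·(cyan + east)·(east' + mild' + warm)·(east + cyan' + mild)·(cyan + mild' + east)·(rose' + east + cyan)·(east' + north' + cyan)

There are 2^6 = 64 truth assignments over (rose, mild, north, cyan, warm, east).
Split on rose. With rose = 1, the clauses containing rose are satisfied and rose' drops from the rest; 0 of the 2^5 = 32 assignments to the other variables satisfy what remains.
With rose = 0, by the same count on the reduced clause set, 2 assignments work.
Total: 0 + 2 = 2.

2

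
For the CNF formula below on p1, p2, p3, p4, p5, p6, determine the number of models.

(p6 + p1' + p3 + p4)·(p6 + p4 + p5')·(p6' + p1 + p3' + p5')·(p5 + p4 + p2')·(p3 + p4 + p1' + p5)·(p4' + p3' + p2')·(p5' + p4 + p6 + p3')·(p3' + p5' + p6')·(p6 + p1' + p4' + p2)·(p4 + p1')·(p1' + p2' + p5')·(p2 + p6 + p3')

There are 2^6 = 64 truth assignments over (p1, p2, p3, p4, p5, p6).
Split on p1. With p1 = 1, the clauses containing p1 are satisfied and p1' drops from the rest; 5 of the 2^5 = 32 assignments to the other variables satisfy what remains.
With p1 = 0, by the same count on the reduced clause set, 14 assignments work.
(One model: p1=F, p2=F, p3=F, p4=F, p5=F, p6=F.)
Total: 5 + 14 = 19.

19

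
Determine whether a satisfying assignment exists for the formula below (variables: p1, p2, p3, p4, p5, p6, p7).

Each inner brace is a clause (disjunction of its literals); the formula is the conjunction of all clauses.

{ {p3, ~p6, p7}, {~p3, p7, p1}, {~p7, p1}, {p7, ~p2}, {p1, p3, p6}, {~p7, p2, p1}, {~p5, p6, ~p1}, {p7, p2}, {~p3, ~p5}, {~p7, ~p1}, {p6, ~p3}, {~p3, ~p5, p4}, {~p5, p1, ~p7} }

Case p7 = 0:
Unit clause (~p2) forces p2 = 0.
That conflicts with the unit clause (p2).
So p7 must be the other value — set p7 = 1.
Unit clause (p1) forces p1 = 1.
That conflicts with the unit clause (~p1).
Neither p7 = 1 nor p7 = 0 works.
No assignment satisfies every clause.

No, unsatisfiable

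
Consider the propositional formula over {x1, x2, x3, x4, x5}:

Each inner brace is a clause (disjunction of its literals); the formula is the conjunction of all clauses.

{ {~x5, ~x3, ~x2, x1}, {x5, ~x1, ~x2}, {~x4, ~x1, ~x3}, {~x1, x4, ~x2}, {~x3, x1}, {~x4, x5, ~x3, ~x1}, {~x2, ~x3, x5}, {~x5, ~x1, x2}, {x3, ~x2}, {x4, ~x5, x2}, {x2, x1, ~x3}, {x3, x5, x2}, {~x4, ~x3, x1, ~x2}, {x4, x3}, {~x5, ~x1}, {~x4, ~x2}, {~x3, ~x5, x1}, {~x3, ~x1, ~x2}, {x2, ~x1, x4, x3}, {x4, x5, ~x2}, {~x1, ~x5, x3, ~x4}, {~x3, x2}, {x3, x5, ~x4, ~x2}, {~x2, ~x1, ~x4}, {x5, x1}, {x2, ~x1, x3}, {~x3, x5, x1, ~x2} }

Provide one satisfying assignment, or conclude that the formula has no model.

x1=0,  x2=0,  x3=0,  x4=1,  x5=1

Suppose x3 = 0.
Unit clause (~x2) forces x2 = 0.
Unit clause (x5) forces x5 = 1.
Unit clause (~x1) forces x1 = 0.
Unit clause (x4) forces x4 = 1.
All clauses are satisfied.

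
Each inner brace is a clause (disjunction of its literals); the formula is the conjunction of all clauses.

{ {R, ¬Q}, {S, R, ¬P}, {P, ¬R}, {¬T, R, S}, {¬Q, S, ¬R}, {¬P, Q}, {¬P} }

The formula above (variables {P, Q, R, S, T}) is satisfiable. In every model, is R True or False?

Suppose R = True.
The clause (P) is unit, so P = True.
Now (¬P) is unsatisfied and unit — conflict.
So every satisfying assignment has R = False.

False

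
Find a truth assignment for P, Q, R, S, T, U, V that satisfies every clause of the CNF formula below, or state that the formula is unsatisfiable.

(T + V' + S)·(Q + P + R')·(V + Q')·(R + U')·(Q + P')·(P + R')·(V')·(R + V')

P ↦ 0, Q ↦ 0, R ↦ 0, S ↦ 0, T ↦ 1, U ↦ 0, V ↦ 0

(V') alone gives V = 0.
(Q') alone gives Q = 0.
(P') alone gives P = 0.
(R') alone gives R = 0.
(U') alone gives U = 0.
All clauses hold; S, T can take either value.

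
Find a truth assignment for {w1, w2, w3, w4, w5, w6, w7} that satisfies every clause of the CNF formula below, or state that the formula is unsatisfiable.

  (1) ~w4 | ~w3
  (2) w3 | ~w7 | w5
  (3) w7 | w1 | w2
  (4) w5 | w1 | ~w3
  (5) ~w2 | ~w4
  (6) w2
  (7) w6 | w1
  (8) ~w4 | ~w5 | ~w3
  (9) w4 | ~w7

w1: 0,  w2: 1,  w3: 0,  w4: 0,  w5: 0,  w6: 1,  w7: 0

From the singleton clause (w2), w2 = 1.
From the singleton clause (~w4), w4 = 0.
From the singleton clause (~w7), w7 = 0.
Case w6 = 1:
Case w5 = 0:
Case w1 = 0:
From the singleton clause (~w3), w3 = 0.
This assignment satisfies each clause.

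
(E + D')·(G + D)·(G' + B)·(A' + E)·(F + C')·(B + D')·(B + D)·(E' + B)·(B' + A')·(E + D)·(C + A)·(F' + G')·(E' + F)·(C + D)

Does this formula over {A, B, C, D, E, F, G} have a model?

Branch on E: set E = 1.
(B) alone gives B = 1.
(A') alone gives A = 0.
(C) alone gives C = 1.
(F) alone gives F = 1.
(G') alone gives G = 0.
(D) alone gives D = 1.
All clauses are satisfied.
A satisfying assignment: A: 0, B: 1, C: 1, D: 1, E: 1, F: 1, G: 0.

Yes, satisfiable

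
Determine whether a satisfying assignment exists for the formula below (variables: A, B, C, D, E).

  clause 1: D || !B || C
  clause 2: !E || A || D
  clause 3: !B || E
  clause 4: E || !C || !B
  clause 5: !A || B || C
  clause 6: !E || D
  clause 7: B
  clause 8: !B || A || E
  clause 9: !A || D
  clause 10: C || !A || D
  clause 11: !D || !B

From the singleton clause (B), B = true.
From the singleton clause (E), E = true.
From the singleton clause (D), D = true.
Now (!D) is unsatisfied and unit — conflict.
No assignment satisfies every clause.

No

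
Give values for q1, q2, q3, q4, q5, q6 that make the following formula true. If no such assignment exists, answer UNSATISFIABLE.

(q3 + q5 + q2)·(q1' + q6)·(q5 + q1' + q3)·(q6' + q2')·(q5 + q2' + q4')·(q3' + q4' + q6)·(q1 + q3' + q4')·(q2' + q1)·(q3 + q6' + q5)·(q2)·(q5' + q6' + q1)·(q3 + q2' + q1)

(q2) alone gives q2 = 1.
(q6') alone gives q6 = 0.
(q1') alone gives q1 = 0.
Now (q1) is unsatisfied and unit — conflict.

UNSATISFIABLE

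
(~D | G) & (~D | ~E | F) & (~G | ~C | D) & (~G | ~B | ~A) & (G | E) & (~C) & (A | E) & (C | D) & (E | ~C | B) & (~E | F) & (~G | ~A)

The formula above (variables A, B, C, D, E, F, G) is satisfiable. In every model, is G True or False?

True

Suppose G = 0.
Unit clause (~D) forces D = 0.
Unit clause (E) forces E = 1.
Unit clause (~C) forces C = 0.
That conflicts with the unit clause (C).
So every satisfying assignment has G = True.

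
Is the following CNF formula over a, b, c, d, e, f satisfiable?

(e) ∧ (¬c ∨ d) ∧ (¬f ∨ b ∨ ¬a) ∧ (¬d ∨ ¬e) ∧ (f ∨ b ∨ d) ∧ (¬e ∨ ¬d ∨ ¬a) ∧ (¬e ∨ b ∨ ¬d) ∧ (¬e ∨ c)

Unsatisfiable

(e) alone gives e = True.
(¬d) alone gives d = False.
(¬c) alone gives c = False.
That conflicts with the unit clause (c).
No assignment satisfies every clause.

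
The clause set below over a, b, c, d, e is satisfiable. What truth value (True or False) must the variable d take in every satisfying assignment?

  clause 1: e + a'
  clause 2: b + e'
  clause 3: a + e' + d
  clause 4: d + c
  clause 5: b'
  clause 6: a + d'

Suppose d = 1.
From the singleton clause (b'), b = 0.
From the singleton clause (e'), e = 0.
From the singleton clause (a'), a = 0.
That conflicts with the unit clause (a).
So every satisfying assignment has d = False.

False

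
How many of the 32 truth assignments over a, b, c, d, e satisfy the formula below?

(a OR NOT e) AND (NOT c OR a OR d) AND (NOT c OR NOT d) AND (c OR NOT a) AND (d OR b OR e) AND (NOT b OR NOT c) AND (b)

2

There are 2^5 = 32 truth assignments over (a, b, c, d, e).
Split on a. With a = true, the clauses containing a are satisfied and NOT a drops from the rest; 0 of the 2^4 = 16 assignments to the other variables satisfy what remains.
With a = false, by the same count on the reduced clause set, 2 assignments work.
Total: 0 + 2 = 2.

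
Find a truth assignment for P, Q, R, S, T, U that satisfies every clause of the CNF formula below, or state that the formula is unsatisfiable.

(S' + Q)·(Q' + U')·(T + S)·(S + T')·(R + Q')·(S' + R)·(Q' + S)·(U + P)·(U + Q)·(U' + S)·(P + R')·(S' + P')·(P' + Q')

Case S = 0:
(T) alone gives T = 1.
That conflicts with the unit clause (T').
That branch fails; take S = 1 instead.
(Q) alone gives Q = 1.
(U') alone gives U = 0.
(R) alone gives R = 1.
(P) alone gives P = 1.
That conflicts with the unit clause (P').
Either choice for S ends in contradiction.

UNSATISFIABLE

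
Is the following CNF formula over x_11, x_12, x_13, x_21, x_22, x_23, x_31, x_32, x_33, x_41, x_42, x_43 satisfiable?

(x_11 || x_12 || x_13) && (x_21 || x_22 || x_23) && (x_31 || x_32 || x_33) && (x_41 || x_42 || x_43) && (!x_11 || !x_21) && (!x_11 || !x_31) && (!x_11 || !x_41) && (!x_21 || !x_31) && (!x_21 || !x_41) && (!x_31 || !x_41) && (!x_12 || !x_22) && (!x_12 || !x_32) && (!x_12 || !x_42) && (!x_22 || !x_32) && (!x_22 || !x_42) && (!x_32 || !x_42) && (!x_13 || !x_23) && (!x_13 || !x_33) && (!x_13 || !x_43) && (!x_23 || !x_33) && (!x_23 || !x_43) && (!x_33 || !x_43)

Case x_11 = false:
Case x_12 = true:
(!x_22) alone gives x_22 = false.
(!x_32) alone gives x_32 = false.
(!x_42) alone gives x_42 = false.
Case x_21 = true:
(!x_31) alone gives x_31 = false.
(x_33) alone gives x_33 = true.
(!x_41) alone gives x_41 = false.
(x_43) alone gives x_43 = true.
Now (!x_43) is unsatisfied and unit — conflict.
Undo x_21 and try x_21 = false.
(x_23) alone gives x_23 = true.
(!x_13) alone gives x_13 = false.
(!x_33) alone gives x_33 = false.
(x_31) alone gives x_31 = true.
(!x_41) alone gives x_41 = false.
(x_43) alone gives x_43 = true.
Now (!x_43) is unsatisfied and unit — conflict.
Both values of x_21 lead to a conflict.
Undo x_12 and try x_12 = false.
(x_13) alone gives x_13 = true.
(!x_23) alone gives x_23 = false.
(!x_33) alone gives x_33 = false.
(!x_43) alone gives x_43 = false.
Case x_21 = true:
(!x_31) alone gives x_31 = false.
(x_32) alone gives x_32 = true.
(!x_41) alone gives x_41 = false.
(x_42) alone gives x_42 = true.
Now (!x_42) is unsatisfied and unit — conflict.
Undo x_21 and try x_21 = false.
(x_22) alone gives x_22 = true.
(!x_32) alone gives x_32 = false.
(x_31) alone gives x_31 = true.
(!x_41) alone gives x_41 = false.
(x_42) alone gives x_42 = true.
Now (!x_42) is unsatisfied and unit — conflict.
Both values of x_21 lead to a conflict.
Both values of x_12 lead to a conflict.
Undo x_11 and try x_11 = true.
(!x_21) alone gives x_21 = false.
(!x_31) alone gives x_31 = false.
(!x_41) alone gives x_41 = false.
Case x_22 = true:
(!x_12) alone gives x_12 = false.
(!x_32) alone gives x_32 = false.
(x_33) alone gives x_33 = true.
(!x_42) alone gives x_42 = false.
(x_43) alone gives x_43 = true.
Now (!x_43) is unsatisfied and unit — conflict.
Undo x_22 and try x_22 = false.
(x_23) alone gives x_23 = true.
(!x_13) alone gives x_13 = false.
(!x_33) alone gives x_33 = false.
(x_32) alone gives x_32 = true.
(!x_12) alone gives x_12 = false.
(!x_42) alone gives x_42 = false.
(x_43) alone gives x_43 = true.
Now (!x_43) is unsatisfied and unit — conflict.
Both values of x_22 lead to a conflict.
Both values of x_11 lead to a conflict.
No assignment satisfies every clause.

No, unsatisfiable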